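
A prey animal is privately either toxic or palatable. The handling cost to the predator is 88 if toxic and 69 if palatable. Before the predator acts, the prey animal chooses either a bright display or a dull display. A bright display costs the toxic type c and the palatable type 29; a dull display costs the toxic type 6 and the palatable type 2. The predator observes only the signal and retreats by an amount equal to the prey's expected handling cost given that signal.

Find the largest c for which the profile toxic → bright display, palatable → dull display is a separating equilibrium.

Under separation: bright display → toxic (pays 88); dull display → palatable (pays 69).
Palatable: 69 − 2 = 67 ≥ 88 − 29 = 59. Holds regardless of c. ✓
Toxic: 88 − c ≥ 69 − 6, so c ≤ 88 − 63 = 25.

25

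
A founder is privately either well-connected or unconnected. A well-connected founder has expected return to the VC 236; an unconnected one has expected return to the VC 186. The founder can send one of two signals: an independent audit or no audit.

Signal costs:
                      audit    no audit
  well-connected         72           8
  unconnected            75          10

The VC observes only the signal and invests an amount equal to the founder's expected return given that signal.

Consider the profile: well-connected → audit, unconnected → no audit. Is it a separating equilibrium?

No

Under separation the VC infers type exactly: audit → well-connected (pays 236), no audit → unconnected (pays 186).
Well-connected: audit gives 236 − 72 = 164; no audit gives 186 − 8 = 178. Would deviate. ✗
Unconnected: no audit gives 186 − 10 = 176; audit gives 236 − 75 = 161. No deviation. ✓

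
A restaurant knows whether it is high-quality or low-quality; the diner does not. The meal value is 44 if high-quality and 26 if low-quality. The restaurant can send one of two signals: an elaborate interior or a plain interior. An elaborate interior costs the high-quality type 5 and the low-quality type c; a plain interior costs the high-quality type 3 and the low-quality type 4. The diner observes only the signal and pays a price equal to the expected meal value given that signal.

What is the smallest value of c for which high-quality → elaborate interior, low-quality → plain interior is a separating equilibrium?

Under separation: elaborate interior → high-quality (pays 44); plain interior → low-quality (pays 26).
High-quality: 44 − 5 = 39 ≥ 26 − 3 = 23. Holds regardless of c. ✓
Low-quality: 26 − 4 ≥ 44 − c, so c ≥ 44 − 22 = 22.

22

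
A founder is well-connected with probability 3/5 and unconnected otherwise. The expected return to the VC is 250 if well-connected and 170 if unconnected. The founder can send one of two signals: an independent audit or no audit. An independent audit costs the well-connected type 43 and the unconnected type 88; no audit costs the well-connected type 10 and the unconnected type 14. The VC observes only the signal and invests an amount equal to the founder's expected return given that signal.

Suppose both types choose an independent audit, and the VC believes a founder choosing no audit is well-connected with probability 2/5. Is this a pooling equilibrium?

No

At the pooled signal (audit) the VC holds the prior 3/5 and pays 3/5·250 + 2/5·170 = 218. Off-path (no audit) belief 2/5 gives 2/5·250 + 3/5·170 = 202.
Well-connected: audit gives 218 − 43 = 175; no audit gives 202 − 10 = 192. Deviates. ✗
Unconnected: audit gives 218 − 88 = 130; no audit gives 202 − 14 = 188. Deviates. ✗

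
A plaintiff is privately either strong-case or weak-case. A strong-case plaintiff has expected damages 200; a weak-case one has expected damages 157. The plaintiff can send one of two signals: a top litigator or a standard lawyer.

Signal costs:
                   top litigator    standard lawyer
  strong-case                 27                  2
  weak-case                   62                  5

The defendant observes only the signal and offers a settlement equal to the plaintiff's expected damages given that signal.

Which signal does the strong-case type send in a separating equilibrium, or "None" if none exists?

Try strong-case → top litigator, weak-case → standard lawyer:
  Under separation the defendant infers type exactly: top litigator → strong-case (pays 200), standard lawyer → weak-case (pays 157).
  Strong-case: top litigator gives 200 − 27 = 173; standard lawyer gives 157 − 2 = 155. No deviation. ✓
  Weak-case: standard lawyer gives 157 − 5 = 152; top litigator gives 200 − 62 = 138. No deviation. ✓
Both hold — the strong-case type sends top litigator.

top litigator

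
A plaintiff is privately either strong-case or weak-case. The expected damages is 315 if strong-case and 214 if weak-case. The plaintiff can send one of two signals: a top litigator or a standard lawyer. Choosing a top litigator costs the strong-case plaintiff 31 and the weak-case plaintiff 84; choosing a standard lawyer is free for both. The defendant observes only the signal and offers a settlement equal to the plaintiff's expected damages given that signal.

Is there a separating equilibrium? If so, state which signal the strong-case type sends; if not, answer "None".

None

Try strong-case → top litigator, weak-case → standard lawyer:
  If types separate, top litigator earns payment 315 and standard lawyer earns 214.
  Strong-case: top litigator gives 315 − 31 = 284; standard lawyer gives 214 − 0 = 214. No deviation. ✓
  Weak-case: standard lawyer gives 214 − 0 = 214; top litigator gives 315 − 84 = 231. Would deviate. ✗
Try strong-case → standard lawyer, weak-case → top litigator:
  If types separate, standard lawyer earns payment 315 and top litigator earns 214.
  Strong-case: standard lawyer gives 315 − 0 = 315; top litigator gives 214 − 31 = 183. No deviation. ✓
  Weak-case: top litigator gives 214 − 84 = 130; standard lawyer gives 315 − 0 = 315. Would deviate. ✗
Neither assignment is incentive-compatible.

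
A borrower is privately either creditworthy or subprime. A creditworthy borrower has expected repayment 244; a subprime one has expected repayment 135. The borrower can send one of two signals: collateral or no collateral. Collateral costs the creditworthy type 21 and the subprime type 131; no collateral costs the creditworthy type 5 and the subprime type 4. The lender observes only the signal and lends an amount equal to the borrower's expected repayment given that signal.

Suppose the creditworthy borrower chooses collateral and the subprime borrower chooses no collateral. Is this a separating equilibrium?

Yes

Under separation the lender infers type exactly: collateral → creditworthy (pays 244), no collateral → subprime (pays 135).
Creditworthy: collateral gives 244 − 21 = 223; no collateral gives 135 − 5 = 130. No deviation. ✓
Subprime: no collateral gives 135 − 4 = 131; collateral gives 244 − 131 = 113. No deviation. ✓
Neither type gains from mimicking the other.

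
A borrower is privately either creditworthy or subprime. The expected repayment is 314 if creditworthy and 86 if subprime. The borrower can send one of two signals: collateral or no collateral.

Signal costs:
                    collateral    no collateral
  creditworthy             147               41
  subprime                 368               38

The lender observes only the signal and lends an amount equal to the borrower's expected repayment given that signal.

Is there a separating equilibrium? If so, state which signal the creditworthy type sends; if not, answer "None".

collateral

Try creditworthy → collateral, subprime → no collateral:
  If types separate, collateral earns payment 314 and no collateral earns 86.
  Creditworthy: collateral gives 314 − 147 = 167; no collateral gives 86 − 41 = 45. No deviation. ✓
  Subprime: no collateral gives 86 − 38 = 48; collateral gives 314 − 368 = -54. No deviation. ✓
Both hold — the creditworthy type sends collateral.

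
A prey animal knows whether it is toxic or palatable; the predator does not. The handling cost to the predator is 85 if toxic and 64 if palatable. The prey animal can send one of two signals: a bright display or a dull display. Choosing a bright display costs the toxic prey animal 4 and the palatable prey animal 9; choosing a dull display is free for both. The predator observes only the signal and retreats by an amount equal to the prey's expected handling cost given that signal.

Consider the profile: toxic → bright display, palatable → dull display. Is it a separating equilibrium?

No

If types separate, bright display earns payment 85 and dull display earns 64.
Toxic: bright display gives 85 − 4 = 81; dull display gives 64 − 0 = 64. No deviation. ✓
Palatable: dull display gives 64 − 0 = 64; bright display gives 85 − 9 = 76. Would deviate. ✗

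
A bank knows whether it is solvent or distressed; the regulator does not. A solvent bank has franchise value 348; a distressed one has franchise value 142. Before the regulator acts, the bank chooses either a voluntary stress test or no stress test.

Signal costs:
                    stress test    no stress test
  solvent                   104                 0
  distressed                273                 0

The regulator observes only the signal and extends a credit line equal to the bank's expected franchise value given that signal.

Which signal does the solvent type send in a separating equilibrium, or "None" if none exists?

stress test

Try solvent → stress test, distressed → no stress test:
  Under separation the regulator infers type exactly: stress test → solvent (pays 348), no stress test → distressed (pays 142).
  Solvent: stress test gives 348 − 104 = 244; no stress test gives 142 − 0 = 142. No deviation. ✓
  Distressed: no stress test gives 142 − 0 = 142; stress test gives 348 − 273 = 75. No deviation. ✓
Both hold — the solvent type sends stress test.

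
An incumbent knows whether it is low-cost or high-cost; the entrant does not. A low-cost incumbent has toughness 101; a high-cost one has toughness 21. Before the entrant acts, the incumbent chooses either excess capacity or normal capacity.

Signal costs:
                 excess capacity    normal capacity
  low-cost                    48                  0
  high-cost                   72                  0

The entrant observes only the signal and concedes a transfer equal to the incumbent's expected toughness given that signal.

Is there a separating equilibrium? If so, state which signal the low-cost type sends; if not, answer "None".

None

Try low-cost → excess capacity, high-cost → normal capacity:
  Under separation the entrant infers type exactly: excess capacity → low-cost (pays 101), normal capacity → high-cost (pays 21).
  Low-cost: excess capacity gives 101 − 48 = 53; normal capacity gives 21 − 0 = 21. No deviation. ✓
  High-cost: normal capacity gives 21 − 0 = 21; excess capacity gives 101 − 72 = 29. Would deviate. ✗
Try low-cost → normal capacity, high-cost → excess capacity:
  Under separation the entrant infers type exactly: normal capacity → low-cost (pays 101), excess capacity → high-cost (pays 21).
  Low-cost: normal capacity gives 101 − 0 = 101; excess capacity gives 21 − 48 = -27. No deviation. ✓
  High-cost: excess capacity gives 21 − 72 = -51; normal capacity gives 101 − 0 = 101. Would deviate. ✗
Neither assignment is incentive-compatible.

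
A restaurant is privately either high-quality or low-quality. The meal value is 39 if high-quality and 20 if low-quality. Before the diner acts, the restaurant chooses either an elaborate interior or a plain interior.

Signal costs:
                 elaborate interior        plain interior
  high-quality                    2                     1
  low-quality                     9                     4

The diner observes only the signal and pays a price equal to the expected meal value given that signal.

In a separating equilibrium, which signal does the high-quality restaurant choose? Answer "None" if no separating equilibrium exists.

None

Try high-quality → elaborate interior, low-quality → plain interior:
  If types separate, elaborate interior earns payment 39 and plain interior earns 20.
  High-quality: elaborate interior gives 39 − 2 = 37; plain interior gives 20 − 1 = 19. No deviation. ✓
  Low-quality: plain interior gives 20 − 4 = 16; elaborate interior gives 39 − 9 = 30. Would deviate. ✗
Try high-quality → plain interior, low-quality → elaborate interior:
  If types separate, plain interior earns payment 39 and elaborate interior earns 20.
  High-quality: plain interior gives 39 − 1 = 38; elaborate interior gives 20 − 2 = 18. No deviation. ✓
  Low-quality: elaborate interior gives 20 − 9 = 11; plain interior gives 39 − 4 = 35. Would deviate. ✗
Neither assignment is incentive-compatible.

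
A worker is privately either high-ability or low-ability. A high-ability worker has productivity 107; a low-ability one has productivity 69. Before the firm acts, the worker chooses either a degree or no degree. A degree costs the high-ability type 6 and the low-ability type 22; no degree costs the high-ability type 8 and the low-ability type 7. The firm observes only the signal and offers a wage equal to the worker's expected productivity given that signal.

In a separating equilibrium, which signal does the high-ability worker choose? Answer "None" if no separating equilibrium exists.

Try high-ability → degree, low-ability → no degree:
  If types separate, degree earns payment 107 and no degree earns 69.
  High-ability: degree gives 107 − 6 = 101; no degree gives 69 − 8 = 61. No deviation. ✓
  Low-ability: no degree gives 69 − 7 = 62; degree gives 107 − 22 = 85. Would deviate. ✗
Try high-ability → no degree, low-ability → degree:
  If types separate, no degree earns payment 107 and degree earns 69.
  High-ability: no degree gives 107 − 8 = 99; degree gives 69 − 6 = 63. No deviation. ✓
  Low-ability: degree gives 69 − 22 = 47; no degree gives 107 − 7 = 100. Would deviate. ✗
Neither assignment is incentive-compatible.

None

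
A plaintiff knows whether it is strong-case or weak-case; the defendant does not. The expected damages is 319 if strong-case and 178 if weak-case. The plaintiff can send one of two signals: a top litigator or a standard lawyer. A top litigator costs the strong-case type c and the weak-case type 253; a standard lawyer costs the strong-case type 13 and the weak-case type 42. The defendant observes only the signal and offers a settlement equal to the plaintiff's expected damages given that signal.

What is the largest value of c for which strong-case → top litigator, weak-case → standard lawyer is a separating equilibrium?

154

Under separation: top litigator → strong-case (pays 319); standard lawyer → weak-case (pays 178).
Weak-case: 178 − 42 = 136 ≥ 319 − 253 = 66. Holds regardless of c. ✓
Strong-case: 319 − c ≥ 178 − 13, so c ≤ 319 − 165 = 154.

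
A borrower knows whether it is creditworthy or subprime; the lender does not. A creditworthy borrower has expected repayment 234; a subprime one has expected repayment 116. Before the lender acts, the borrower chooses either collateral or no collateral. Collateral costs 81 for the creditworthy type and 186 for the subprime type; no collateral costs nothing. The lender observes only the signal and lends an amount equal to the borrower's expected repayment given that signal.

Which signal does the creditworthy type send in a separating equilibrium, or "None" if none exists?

Try creditworthy → collateral, subprime → no collateral:
  If types separate, collateral earns payment 234 and no collateral earns 116.
  Creditworthy: collateral gives 234 − 81 = 153; no collateral gives 116 − 0 = 116. No deviation. ✓
  Subprime: no collateral gives 116 − 0 = 116; collateral gives 234 − 186 = 48. No deviation. ✓
Both hold — the creditworthy type sends collateral.

collateral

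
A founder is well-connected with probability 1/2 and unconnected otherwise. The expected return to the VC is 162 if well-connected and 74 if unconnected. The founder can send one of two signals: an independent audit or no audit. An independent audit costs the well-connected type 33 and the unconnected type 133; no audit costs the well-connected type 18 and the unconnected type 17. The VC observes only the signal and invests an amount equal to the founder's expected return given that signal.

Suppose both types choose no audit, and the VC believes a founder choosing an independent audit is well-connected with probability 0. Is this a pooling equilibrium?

At the pooled signal (no audit) the VC holds the prior 1/2 and pays 1/2·162 + 1/2·74 = 118. Off-path (audit) belief 0 gives 0·162 + 1·74 = 74.
Well-connected: no audit gives 118 − 18 = 100; audit gives 74 − 33 = 41. Stays. ✓
Unconnected: no audit gives 118 − 17 = 101; audit gives 74 − 133 = -59. Stays. ✓

Yes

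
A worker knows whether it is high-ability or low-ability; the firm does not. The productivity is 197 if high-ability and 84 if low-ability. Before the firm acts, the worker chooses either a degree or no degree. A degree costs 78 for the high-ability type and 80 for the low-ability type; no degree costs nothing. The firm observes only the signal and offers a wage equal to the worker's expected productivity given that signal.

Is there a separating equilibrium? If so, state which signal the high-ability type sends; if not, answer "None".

None

Try high-ability → degree, low-ability → no degree:
  Under separation the firm infers type exactly: degree → high-ability (pays 197), no degree → low-ability (pays 84).
  High-ability: degree gives 197 − 78 = 119; no degree gives 84 − 0 = 84. No deviation. ✓
  Low-ability: no degree gives 84 − 0 = 84; degree gives 197 − 80 = 117. Would deviate. ✗
Try high-ability → no degree, low-ability → degree:
  Under separation the firm infers type exactly: no degree → high-ability (pays 197), degree → low-ability (pays 84).
  High-ability: no degree gives 197 − 0 = 197; degree gives 84 − 78 = 6. No deviation. ✓
  Low-ability: degree gives 84 − 80 = 4; no degree gives 197 − 0 = 197. Would deviate. ✗
Neither assignment is incentive-compatible.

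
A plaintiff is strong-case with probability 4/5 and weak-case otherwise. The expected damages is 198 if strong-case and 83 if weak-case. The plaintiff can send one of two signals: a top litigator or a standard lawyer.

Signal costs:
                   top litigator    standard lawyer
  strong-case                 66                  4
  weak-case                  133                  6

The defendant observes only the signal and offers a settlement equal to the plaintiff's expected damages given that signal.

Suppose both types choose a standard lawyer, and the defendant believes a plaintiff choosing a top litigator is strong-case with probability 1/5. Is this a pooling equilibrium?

At the pooled signal (standard lawyer) the defendant holds the prior 4/5 and pays 4/5·198 + 1/5·83 = 175. Off-path (top litigator) belief 1/5 gives 1/5·198 + 4/5·83 = 106.
Strong-case: standard lawyer gives 175 − 4 = 171; top litigator gives 106 − 66 = 40. Stays. ✓
Weak-case: standard lawyer gives 175 − 6 = 169; top litigator gives 106 − 133 = -27. Stays. ✓

Yes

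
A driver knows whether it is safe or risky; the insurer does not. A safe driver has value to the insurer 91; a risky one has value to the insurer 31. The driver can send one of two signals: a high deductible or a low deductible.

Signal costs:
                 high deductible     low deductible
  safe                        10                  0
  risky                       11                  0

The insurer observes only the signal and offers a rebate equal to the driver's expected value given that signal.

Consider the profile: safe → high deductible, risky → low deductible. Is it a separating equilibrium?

No

Under separation the insurer infers type exactly: high deductible → safe (pays 91), low deductible → risky (pays 31).
Safe: high deductible gives 91 − 10 = 81; low deductible gives 31 − 0 = 31. No deviation. ✓
Risky: low deductible gives 31 − 0 = 31; high deductible gives 91 − 11 = 80. Would deviate. ✗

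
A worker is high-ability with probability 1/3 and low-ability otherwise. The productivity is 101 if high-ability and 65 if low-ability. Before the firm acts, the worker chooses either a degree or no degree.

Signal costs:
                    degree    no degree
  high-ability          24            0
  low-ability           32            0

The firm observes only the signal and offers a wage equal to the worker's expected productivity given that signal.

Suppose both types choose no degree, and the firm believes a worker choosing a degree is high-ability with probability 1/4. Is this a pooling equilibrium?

Yes

At the pooled signal (no degree) the firm holds the prior 1/3 and pays 1/3·101 + 2/3·65 = 77. Off-path (degree) belief 1/4 gives 1/4·101 + 3/4·65 = 74.
High-ability: no degree gives 77 − 0 = 77; degree gives 74 − 24 = 50. Stays. ✓
Low-ability: no degree gives 77 − 0 = 77; degree gives 74 − 32 = 42. Stays. ✓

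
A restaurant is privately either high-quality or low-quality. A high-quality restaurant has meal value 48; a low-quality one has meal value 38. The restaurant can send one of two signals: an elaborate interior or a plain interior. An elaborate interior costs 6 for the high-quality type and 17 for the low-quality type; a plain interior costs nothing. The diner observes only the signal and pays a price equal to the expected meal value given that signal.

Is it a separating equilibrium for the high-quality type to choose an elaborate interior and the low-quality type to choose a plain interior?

Under separation the diner infers type exactly: elaborate interior → high-quality (pays 48), plain interior → low-quality (pays 38).
High-quality: elaborate interior gives 48 − 6 = 42; plain interior gives 38 − 0 = 38. No deviation. ✓
Low-quality: plain interior gives 38 − 0 = 38; elaborate interior gives 48 − 17 = 31. No deviation. ✓
Neither type gains from mimicking the other.

Yes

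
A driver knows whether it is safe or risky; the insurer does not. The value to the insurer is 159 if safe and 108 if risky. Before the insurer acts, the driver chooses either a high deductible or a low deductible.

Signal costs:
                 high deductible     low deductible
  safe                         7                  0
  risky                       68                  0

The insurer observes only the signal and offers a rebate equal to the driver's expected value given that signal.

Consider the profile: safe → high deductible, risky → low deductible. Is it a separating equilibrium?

Yes

If types separate, high deductible earns payment 159 and low deductible earns 108.
Safe: high deductible gives 159 − 7 = 152; low deductible gives 108 − 0 = 108. No deviation. ✓
Risky: low deductible gives 108 − 0 = 108; high deductible gives 159 − 68 = 91. No deviation. ✓
Both incentive constraints hold.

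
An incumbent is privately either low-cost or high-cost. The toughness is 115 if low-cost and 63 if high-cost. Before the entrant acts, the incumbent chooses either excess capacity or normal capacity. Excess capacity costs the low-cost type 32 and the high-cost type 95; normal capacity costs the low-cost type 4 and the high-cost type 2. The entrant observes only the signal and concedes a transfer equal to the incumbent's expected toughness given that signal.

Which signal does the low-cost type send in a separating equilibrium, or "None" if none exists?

Try low-cost → excess capacity, high-cost → normal capacity:
  If types separate, excess capacity earns payment 115 and normal capacity earns 63.
  Low-cost: excess capacity gives 115 − 32 = 83; normal capacity gives 63 − 4 = 59. No deviation. ✓
  High-cost: normal capacity gives 63 − 2 = 61; excess capacity gives 115 − 95 = 20. No deviation. ✓
Both hold — the low-cost type sends excess capacity.

excess capacity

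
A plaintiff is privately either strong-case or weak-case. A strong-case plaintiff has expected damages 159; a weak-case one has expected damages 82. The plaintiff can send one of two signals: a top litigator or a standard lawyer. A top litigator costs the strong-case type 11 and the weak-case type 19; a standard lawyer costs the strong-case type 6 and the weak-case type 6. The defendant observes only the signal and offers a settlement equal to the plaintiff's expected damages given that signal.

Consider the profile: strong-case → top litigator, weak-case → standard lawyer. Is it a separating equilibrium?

If types separate, top litigator earns payment 159 and standard lawyer earns 82.
Strong-case: top litigator gives 159 − 11 = 148; standard lawyer gives 82 − 6 = 76. No deviation. ✓
Weak-case: standard lawyer gives 82 − 6 = 76; top litigator gives 159 − 19 = 140. Would deviate. ✗

No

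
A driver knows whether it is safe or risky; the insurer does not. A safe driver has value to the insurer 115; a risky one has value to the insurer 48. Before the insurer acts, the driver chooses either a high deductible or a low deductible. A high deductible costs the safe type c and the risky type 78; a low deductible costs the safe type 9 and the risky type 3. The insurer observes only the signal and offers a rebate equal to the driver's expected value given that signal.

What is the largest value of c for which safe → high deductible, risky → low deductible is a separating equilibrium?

76

Under separation: high deductible → safe (pays 115); low deductible → risky (pays 48).
Risky: 48 − 3 = 45 ≥ 115 − 78 = 37. Holds regardless of c. ✓
Safe: 115 − c ≥ 48 − 9, so c ≤ 115 − 39 = 76.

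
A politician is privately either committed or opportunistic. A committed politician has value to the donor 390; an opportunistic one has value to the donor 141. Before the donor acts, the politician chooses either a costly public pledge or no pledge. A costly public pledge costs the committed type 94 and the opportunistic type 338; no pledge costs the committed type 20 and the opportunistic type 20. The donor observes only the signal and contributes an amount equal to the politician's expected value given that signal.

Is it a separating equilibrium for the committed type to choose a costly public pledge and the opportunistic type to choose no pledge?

If types separate, pledge earns payment 390 and no pledge earns 141.
Committed: pledge gives 390 − 94 = 296; no pledge gives 141 − 20 = 121. No deviation. ✓
Opportunistic: no pledge gives 141 − 20 = 121; pledge gives 390 − 338 = 52. No deviation. ✓
Neither type gains from mimicking the other.

Yes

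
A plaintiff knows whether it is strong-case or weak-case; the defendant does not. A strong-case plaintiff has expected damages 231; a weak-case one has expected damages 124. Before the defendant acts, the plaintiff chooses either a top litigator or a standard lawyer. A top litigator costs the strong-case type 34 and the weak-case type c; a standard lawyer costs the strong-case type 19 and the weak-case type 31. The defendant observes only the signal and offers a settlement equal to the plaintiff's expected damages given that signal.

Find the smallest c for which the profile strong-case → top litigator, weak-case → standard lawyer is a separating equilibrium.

138

Under separation: top litigator → strong-case (pays 231); standard lawyer → weak-case (pays 124).
Strong-case: 231 − 34 = 197 ≥ 124 − 19 = 105. Holds regardless of c. ✓
Weak-case: 124 − 31 ≥ 231 − c, so c ≥ 231 − 93 = 138.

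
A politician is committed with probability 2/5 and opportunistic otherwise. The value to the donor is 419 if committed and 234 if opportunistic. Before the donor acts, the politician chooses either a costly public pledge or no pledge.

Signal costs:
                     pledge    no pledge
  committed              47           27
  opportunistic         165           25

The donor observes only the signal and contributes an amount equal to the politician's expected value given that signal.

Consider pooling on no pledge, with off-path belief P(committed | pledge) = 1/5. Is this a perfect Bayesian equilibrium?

Yes

At the pooled signal (no pledge) the donor holds the prior 2/5 and pays 2/5·419 + 3/5·234 = 308. Off-path (pledge) belief 1/5 gives 1/5·419 + 4/5·234 = 271.
Committed: no pledge gives 308 − 27 = 281; pledge gives 271 − 47 = 224. Stays. ✓
Opportunistic: no pledge gives 308 − 25 = 283; pledge gives 271 − 165 = 106. Stays. ✓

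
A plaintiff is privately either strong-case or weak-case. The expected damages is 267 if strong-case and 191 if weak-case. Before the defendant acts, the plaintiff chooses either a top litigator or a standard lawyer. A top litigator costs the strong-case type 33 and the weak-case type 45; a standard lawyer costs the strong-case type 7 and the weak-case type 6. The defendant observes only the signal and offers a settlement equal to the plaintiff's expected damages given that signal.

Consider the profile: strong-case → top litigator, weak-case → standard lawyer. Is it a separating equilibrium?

If types separate, top litigator earns payment 267 and standard lawyer earns 191.
Strong-case: top litigator gives 267 − 33 = 234; standard lawyer gives 191 − 7 = 184. No deviation. ✓
Weak-case: standard lawyer gives 191 − 6 = 185; top litigator gives 267 − 45 = 222. Would deviate. ✗

No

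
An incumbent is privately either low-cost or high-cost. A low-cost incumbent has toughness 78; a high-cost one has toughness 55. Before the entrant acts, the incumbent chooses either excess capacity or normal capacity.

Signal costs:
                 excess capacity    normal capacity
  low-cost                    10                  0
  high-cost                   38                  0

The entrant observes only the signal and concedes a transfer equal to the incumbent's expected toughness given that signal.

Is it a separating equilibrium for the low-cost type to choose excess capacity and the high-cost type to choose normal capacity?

Under separation the entrant infers type exactly: excess capacity → low-cost (pays 78), normal capacity → high-cost (pays 55).
Low-cost: excess capacity gives 78 − 10 = 68; normal capacity gives 55 − 0 = 55. No deviation. ✓
High-cost: normal capacity gives 55 − 0 = 55; excess capacity gives 78 − 38 = 40. No deviation. ✓
Both incentive constraints hold.

Yes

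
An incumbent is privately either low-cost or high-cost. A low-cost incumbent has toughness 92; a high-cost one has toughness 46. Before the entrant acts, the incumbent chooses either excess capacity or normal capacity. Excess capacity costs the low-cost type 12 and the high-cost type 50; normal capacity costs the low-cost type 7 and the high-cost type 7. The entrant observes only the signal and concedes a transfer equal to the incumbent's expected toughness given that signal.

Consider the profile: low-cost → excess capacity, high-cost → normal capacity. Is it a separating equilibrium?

No

If types separate, excess capacity earns payment 92 and normal capacity earns 46.
Low-cost: excess capacity gives 92 − 12 = 80; normal capacity gives 46 − 7 = 39. No deviation. ✓
High-cost: normal capacity gives 46 − 7 = 39; excess capacity gives 92 − 50 = 42. Would deviate. ✗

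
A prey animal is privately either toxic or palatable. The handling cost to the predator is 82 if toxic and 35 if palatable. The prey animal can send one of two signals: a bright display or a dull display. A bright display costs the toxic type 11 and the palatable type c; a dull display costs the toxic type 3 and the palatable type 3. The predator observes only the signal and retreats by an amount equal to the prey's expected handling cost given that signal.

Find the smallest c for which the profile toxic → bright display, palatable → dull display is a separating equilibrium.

50

Under separation: bright display → toxic (pays 82); dull display → palatable (pays 35).
Toxic: 82 − 11 = 71 ≥ 35 − 3 = 32. Holds regardless of c. ✓
Palatable: 35 − 3 ≥ 82 − c, so c ≥ 82 − 32 = 50.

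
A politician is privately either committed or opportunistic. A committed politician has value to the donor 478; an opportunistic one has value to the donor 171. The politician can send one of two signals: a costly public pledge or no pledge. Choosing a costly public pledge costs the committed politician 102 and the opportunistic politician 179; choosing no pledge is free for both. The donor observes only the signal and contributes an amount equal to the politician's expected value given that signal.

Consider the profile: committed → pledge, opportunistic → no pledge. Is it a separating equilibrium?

If types separate, pledge earns payment 478 and no pledge earns 171.
Committed: pledge gives 478 − 102 = 376; no pledge gives 171 − 0 = 171. No deviation. ✓
Opportunistic: no pledge gives 171 − 0 = 171; pledge gives 478 − 179 = 299. Would deviate. ✗

No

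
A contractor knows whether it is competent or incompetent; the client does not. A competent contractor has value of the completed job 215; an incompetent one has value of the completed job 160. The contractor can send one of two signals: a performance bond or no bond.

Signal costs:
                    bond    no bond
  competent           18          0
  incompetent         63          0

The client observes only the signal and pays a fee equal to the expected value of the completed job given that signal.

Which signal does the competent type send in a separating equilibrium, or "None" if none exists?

Try competent → bond, incompetent → no bond:
  If types separate, bond earns payment 215 and no bond earns 160.
  Competent: bond gives 215 − 18 = 197; no bond gives 160 − 0 = 160. No deviation. ✓
  Incompetent: no bond gives 160 − 0 = 160; bond gives 215 − 63 = 152. No deviation. ✓
Both hold — the competent type sends bond.

bond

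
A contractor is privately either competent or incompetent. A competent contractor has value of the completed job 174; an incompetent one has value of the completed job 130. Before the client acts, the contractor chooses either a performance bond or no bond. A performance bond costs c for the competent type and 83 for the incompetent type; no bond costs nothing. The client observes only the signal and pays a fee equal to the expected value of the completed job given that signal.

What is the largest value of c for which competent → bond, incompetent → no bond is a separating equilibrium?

Under separation: bond → competent (pays 174); no bond → incompetent (pays 130).
Incompetent: 130 − 0 = 130 ≥ 174 − 83 = 91. Holds regardless of c. ✓
Competent: 174 − c ≥ 130 − 0, so c ≤ 174 − 130 = 44.

44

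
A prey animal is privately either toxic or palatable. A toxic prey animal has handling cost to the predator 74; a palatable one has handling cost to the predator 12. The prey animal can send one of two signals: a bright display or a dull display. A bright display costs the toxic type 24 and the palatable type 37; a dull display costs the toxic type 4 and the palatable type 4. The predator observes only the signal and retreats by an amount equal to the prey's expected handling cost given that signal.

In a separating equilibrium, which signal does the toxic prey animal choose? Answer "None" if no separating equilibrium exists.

Try toxic → bright display, palatable → dull display:
  If types separate, bright display earns payment 74 and dull display earns 12.
  Toxic: bright display gives 74 − 24 = 50; dull display gives 12 − 4 = 8. No deviation. ✓
  Palatable: dull display gives 12 − 4 = 8; bright display gives 74 − 37 = 37. Would deviate. ✗
Try toxic → dull display, palatable → bright display:
  If types separate, dull display earns payment 74 and bright display earns 12.
  Toxic: dull display gives 74 − 4 = 70; bright display gives 12 − 24 = -12. No deviation. ✓
  Palatable: bright display gives 12 − 37 = -25; dull display gives 74 − 4 = 70. Would deviate. ✗
Neither assignment is incentive-compatible.

None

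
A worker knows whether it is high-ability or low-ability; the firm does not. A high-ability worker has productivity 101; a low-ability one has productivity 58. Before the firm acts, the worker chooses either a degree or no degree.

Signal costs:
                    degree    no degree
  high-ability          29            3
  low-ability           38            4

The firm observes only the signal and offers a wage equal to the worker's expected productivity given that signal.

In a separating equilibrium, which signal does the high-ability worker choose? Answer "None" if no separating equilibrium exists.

Try high-ability → degree, low-ability → no degree:
  Under separation the firm infers type exactly: degree → high-ability (pays 101), no degree → low-ability (pays 58).
  High-ability: degree gives 101 − 29 = 72; no degree gives 58 − 3 = 55. No deviation. ✓
  Low-ability: no degree gives 58 − 4 = 54; degree gives 101 − 38 = 63. Would deviate. ✗
Try high-ability → no degree, low-ability → degree:
  Under separation the firm infers type exactly: no degree → high-ability (pays 101), degree → low-ability (pays 58).
  High-ability: no degree gives 101 − 3 = 98; degree gives 58 − 29 = 29. No deviation. ✓
  Low-ability: degree gives 58 − 38 = 20; no degree gives 101 − 4 = 97. Would deviate. ✗
Neither assignment is incentive-compatible.

None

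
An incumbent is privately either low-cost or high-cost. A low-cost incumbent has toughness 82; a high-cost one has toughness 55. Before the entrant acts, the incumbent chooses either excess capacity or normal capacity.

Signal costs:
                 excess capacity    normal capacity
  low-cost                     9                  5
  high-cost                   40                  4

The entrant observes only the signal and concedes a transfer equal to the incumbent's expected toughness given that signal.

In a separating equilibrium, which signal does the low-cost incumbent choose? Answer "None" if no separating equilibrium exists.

excess capacity

Try low-cost → excess capacity, high-cost → normal capacity:
  If types separate, excess capacity earns payment 82 and normal capacity earns 55.
  Low-cost: excess capacity gives 82 − 9 = 73; normal capacity gives 55 − 5 = 50. No deviation. ✓
  High-cost: normal capacity gives 55 − 4 = 51; excess capacity gives 82 − 40 = 42. No deviation. ✓
Both hold — the low-cost type sends excess capacity.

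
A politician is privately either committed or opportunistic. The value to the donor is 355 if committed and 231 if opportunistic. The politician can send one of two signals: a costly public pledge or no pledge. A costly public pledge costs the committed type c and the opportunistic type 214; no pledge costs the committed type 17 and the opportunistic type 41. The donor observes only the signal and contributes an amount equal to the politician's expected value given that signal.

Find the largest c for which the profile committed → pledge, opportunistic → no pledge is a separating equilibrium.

Under separation: pledge → committed (pays 355); no pledge → opportunistic (pays 231).
Opportunistic: 231 − 41 = 190 ≥ 355 − 214 = 141. Holds regardless of c. ✓
Committed: 355 − c ≥ 231 − 17, so c ≤ 355 − 214 = 141.

141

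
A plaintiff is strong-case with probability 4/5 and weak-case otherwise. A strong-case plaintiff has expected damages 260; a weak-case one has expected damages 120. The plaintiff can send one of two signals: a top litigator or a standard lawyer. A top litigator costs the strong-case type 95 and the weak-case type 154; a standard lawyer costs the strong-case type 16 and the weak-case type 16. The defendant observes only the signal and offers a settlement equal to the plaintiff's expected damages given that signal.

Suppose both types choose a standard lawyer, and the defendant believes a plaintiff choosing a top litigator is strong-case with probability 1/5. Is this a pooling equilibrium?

Yes

At the pooled signal (standard lawyer) the defendant holds the prior 4/5 and pays 4/5·260 + 1/5·120 = 232. Off-path (top litigator) belief 1/5 gives 1/5·260 + 4/5·120 = 148.
Strong-case: standard lawyer gives 232 − 16 = 216; top litigator gives 148 − 95 = 53. Stays. ✓
Weak-case: standard lawyer gives 232 − 16 = 216; top litigator gives 148 − 154 = -6. Stays. ✓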